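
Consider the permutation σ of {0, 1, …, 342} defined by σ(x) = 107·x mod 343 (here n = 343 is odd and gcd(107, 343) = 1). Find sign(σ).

Orbit of 58 under x↦107x: [58, 32, 337, 44, 249, 232, 128]… (length divides ord_343(107)).
Decompose π into cycles: lengths [147, 147, 21, 21, 3, 3, 1] (7 cycles, including the fixed point 0).
With 7 cycles on 343 points, sign = (−1)^{343−7} = +1.
Check: (107/343) = +1 by Zolotarev.

+1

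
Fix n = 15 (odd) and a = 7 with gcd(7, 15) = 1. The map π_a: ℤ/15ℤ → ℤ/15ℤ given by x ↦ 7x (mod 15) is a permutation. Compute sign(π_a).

Trace 13: π^k(13) = [13, 1, 7, 4] for k=0..3.
π_7 has 6 disjoint cycles with lengths [4, 4, 4, 1, 1, 1] on {0,…,14}.
sign(π) = (−1)^{n − #cycles} = (−1)^{15−6} = (−1)^9 = -1.
Zolotarev: (7|15) = -1, matching the cycle-count sign.

-1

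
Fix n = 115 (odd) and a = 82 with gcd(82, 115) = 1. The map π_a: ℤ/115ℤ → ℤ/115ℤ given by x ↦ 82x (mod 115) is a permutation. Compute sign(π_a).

-1

Start at x=108: 108 → 1 → 82 → 54 → 58 → 41 → 27 → … (one orbit).
The orbit structure of x ↦ 82x mod 115: 6 orbits of sizes [44, 44, 11, 11, 4, 1].
6 cycles on 115: each ℓ→(−1)^(ℓ−1), product (−1)^109 = -1.
Via Zolotarev, sign(π_{82}) = (82|115) = -1.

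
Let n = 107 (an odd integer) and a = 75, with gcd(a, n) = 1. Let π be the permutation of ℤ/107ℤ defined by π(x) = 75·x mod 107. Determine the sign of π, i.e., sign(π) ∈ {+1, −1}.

Trace 27: π^k(27) = [27, 99, 42, 47, 101, 85, 62] for k=0..6.
Cycle type of π: 53×2 + 1; total 3 cycles.
107 − 3 = 104 transpositions; sign(π) = (−1)^104 = +1.
Check: (75/107) = +1 by Zolotarev.

+1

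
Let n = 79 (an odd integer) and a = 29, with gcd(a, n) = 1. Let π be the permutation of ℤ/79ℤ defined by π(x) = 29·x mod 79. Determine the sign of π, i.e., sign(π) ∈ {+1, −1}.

-1

Start at x=26: 26 → 43 → 62 → 60 → 2 → 58 → 23 → … (one orbit).
π_29 has 2 disjoint cycles with lengths [78, 1] on {0,…,78}.
sign(π) = (−1)^{n − #cycles} = (−1)^{79−2} = (−1)^77 = -1.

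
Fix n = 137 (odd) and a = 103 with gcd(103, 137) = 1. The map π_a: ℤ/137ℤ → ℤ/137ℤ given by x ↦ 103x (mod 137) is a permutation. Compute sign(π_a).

Orbit of 65 under x↦103x: [65, 119, 64, 16, 4, 1, 103]… (length divides ord_137(103)).
Cycle type of π: 34×4 + 1; total 5 cycles.
n − c = 137 − 5 = 132; sign = (−1)^132 = +1.

+1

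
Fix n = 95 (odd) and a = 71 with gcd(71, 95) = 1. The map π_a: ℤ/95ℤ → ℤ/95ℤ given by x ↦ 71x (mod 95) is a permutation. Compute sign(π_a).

-1

Orbit of 61 under x↦71x: [61, 56, 81, 51, 11, 21, 66]… (length divides ord_95(71)).
Decompose π into cycles: lengths [18, 18, 18, 18, 18, 1, 1, 1, 1, 1] (10 cycles, including the fixed point 0).
n − c = 95 − 10 = 85; sign = (−1)^85 = -1.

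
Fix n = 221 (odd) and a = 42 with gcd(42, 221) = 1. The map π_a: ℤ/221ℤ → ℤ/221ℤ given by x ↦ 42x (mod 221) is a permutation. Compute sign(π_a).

+1

Start at x=144: 144 → 81 → 87 → 118 → 94 → 191 → 66 → … (one orbit).
Decompose π into cycles: lengths [24, 24, 24, 24, 24, 24, 24, 24, 8, 8, 3, 3, 3, 3, 1] (15 cycles, including the fixed point 0).
221 − 15 = 206 transpositions; sign(π) = (−1)^206 = +1.
Via Zolotarev, sign(π_{42}) = (42|221) = +1.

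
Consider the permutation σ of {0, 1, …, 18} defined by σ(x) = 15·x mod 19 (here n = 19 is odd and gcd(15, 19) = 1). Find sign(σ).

Trace 4: π^k(4) = [4, 3, 7, 10, 17, 8, 6] for k=0..6.
Decompose π into cycles: lengths [18, 1] (2 cycles, including the fixed point 0).
n − c = 19 − 2 = 17; sign = (−1)^17 = -1.

-1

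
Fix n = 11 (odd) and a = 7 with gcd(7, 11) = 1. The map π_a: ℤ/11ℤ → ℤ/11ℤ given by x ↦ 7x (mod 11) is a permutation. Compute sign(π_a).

Start at x=3: 3 → 10 → 4 → 6 → 9 → 8 → 1 → … (one orbit).
Cycle lengths of π_7 on ℤ/11ℤ: [10, 1]; 2 cycles in total.
11 − 2 = 9 transpositions; sign(π) = (−1)^9 = -1.
Zolotarev: (7|11) = -1, matching the cycle-count sign.

-1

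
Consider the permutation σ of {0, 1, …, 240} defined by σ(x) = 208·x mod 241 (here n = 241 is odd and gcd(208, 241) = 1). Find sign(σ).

-1

Orbit of 30 under x↦208x: [30, 215, 135, 124, 5, 76, 143]… (length divides ord_241(208)).
Cycle lengths of π_208 on ℤ/241ℤ: [80, 80, 80, 1]; 4 cycles in total.
241 − 4 = 237 transpositions; sign(π) = (−1)^237 = -1.
(208|241)_J = -1 (Zolotarev's lemma cross-check).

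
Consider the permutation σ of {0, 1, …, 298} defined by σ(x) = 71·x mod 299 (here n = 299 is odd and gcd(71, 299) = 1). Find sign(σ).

-1

Orbit of 266 under x↦71x: [266, 49, 190, 35, 93, 25, 280]… (length divides ord_299(71)).
6 cycles of lengths [132, 132, 12, 11, 11, 1].
Σ(ℓ_i−1) = 299−6 = 293; sign = (−1)^293 = -1.
Via Zolotarev, sign(π_{71}) = (71|299) = -1.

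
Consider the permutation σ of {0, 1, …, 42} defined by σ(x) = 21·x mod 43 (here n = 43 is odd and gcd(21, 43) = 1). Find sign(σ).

+1

Start at x=1: 1 → 21 → 11 → 16 → 35 → 4 → 41 → 1 (one orbit).
Cycle type of π: 7×6 + 1; total 7 cycles.
Σ(ℓ_i−1) = 43−7 = 36; sign = (−1)^36 = +1.
The Jacobi symbol (21|43) = +1 (Zolotarev) agrees.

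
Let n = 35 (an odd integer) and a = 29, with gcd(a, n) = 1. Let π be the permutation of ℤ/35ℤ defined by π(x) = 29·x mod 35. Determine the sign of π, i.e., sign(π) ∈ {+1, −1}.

+1

Trace 1: π^k(1) = [1, 29] for k=0..1.
21 cycles of lengths [2, 2, 2, 2, 2, 2, 2, 2, 2, 2, 2, 2, 2, 2, 1, 1, 1, 1, 1, 1, 1].
n − c = 35 − 21 = 14; sign = (−1)^14 = +1.
(29|35)_J = +1 (Zolotarev's lemma cross-check).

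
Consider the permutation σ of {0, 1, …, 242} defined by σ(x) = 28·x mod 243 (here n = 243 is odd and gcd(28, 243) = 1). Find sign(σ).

Orbit of 28 under x↦28x: [28, 55, 82, 109, 136, 163, 190]… (length divides ord_243(28)).
The orbit structure of x ↦ 28x mod 243: 63 orbits of sizes [9, 9, 9, 9, 9, 9, 9, 9, 9, 9, 9, 9, 9, 9, 9, 9, 9, 9, 3, 3, 3, 3, 3, 3, 3, 3, 3, 3, 3, 3, 3, 3, 3, 3, 3, 3, 1, 1, 1, 1, 1, 1, 1, 1, 1, 1, 1, 1, 1, 1, 1, 1, 1, 1, 1, 1, 1, 1, 1, 1, 1, 1, 1].
243 − 63 = 180 transpositions; sign(π) = (−1)^180 = +1.

+1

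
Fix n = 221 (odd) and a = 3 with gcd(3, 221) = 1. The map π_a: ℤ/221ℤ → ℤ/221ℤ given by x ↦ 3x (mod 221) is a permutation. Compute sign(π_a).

-1

Orbit of 94 under x↦3x: [94, 61, 183, 107, 100, 79, 16]… (length divides ord_221(3)).
Cycle lengths of π_3 on ℤ/221ℤ: [48, 48, 48, 48, 16, 3, 3, 3, 3, 1]; 10 cycles in total.
n − c = 221 − 10 = 211; sign = (−1)^211 = -1.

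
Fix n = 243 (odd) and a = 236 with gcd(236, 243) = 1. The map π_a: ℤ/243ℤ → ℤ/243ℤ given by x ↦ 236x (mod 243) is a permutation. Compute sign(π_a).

Orbit of 101 under x↦236x: [101, 22, 89, 106, 230, 91, 92]… (length divides ord_243(236)).
Decompose π into cycles: lengths [162, 54, 18, 6, 2, 1] (6 cycles, including the fixed point 0).
243 − 6 = 237 transpositions; sign(π) = (−1)^237 = -1.
Zolotarev: (236|243) = -1, matching the cycle-count sign.

-1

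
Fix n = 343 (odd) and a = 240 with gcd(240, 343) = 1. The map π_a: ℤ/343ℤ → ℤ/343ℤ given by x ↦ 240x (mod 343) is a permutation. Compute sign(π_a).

+1

Orbit of 142 under x↦240x: [142, 123, 22, 135, 158, 190, 324]… (length divides ord_343(240)).
Cycle lengths of π_240 on ℤ/343ℤ: [147, 147, 21, 21, 3, 3, 1]; 7 cycles in total.
343 − 7 = 336 transpositions; sign(π) = (−1)^336 = +1.
Zolotarev: (240|343) = +1, matching the cycle-count sign.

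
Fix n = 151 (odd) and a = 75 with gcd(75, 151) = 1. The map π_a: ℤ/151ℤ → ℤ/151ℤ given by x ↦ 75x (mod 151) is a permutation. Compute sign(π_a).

-1

Orbit of 132 under x↦75x: [132, 85, 33, 59, 46, 128, 87]… (length divides ord_151(75)).
Cycle type of π: 30×5 + 1; total 6 cycles.
151 − 6 = 145 transpositions; sign(π) = (−1)^145 = -1.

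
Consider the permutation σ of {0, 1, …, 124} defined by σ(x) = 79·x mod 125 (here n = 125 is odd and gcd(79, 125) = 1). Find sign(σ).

Trace 104: π^k(104) = [104, 91, 64, 56, 49, 121, 59] for k=0..6.
Cycle type of π: 50×2 + 10×2 + 2×2 + 1; total 7 cycles.
sign(π) = (−1)^{n − #cycles} = (−1)^{125−7} = (−1)^118 = +1.

+1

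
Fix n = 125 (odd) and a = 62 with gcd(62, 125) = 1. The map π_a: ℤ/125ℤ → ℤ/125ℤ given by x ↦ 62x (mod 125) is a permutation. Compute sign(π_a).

Start at x=117: 117 → 4 → 123 → 1 → 62 → 94 → 78 → … (one orbit).
The orbit structure of x ↦ 62x mod 125: 4 orbits of sizes [100, 20, 4, 1].
125 − 4 = 121 transpositions; sign(π) = (−1)^121 = -1.

-1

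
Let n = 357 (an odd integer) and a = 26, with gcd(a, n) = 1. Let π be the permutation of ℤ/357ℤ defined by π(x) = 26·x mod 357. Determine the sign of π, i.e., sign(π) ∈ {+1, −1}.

+1

Start at x=106: 106 → 257 → 256 → 230 → 268 → 185 → 169 → … (one orbit).
23 cycles of lengths [24, 24, 24, 24, 24, 24, 24, 24, 24, 24, 24, 24, 8, 8, 8, 8, 8, 8, 6, 6, 6, 2, 1].
With 23 cycles on 357 points, sign = (−1)^{357−23} = +1.
Zolotarev: (26|357) = +1, matching the cycle-count sign.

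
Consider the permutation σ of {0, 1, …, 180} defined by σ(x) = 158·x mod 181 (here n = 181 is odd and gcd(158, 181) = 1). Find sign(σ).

Trace 85: π^k(85) = [85, 36, 77, 39, 8, 178, 69] for k=0..6.
π_158 has 2 disjoint cycles with lengths [180, 1] on {0,…,180}.
n − c = 181 − 2 = 179; sign = (−1)^179 = -1.

-1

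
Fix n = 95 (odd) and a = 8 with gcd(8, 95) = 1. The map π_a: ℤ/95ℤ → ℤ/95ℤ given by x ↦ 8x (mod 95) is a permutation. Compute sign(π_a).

+1

Start at x=37: 37 → 11 → 88 → 39 → 27 → 26 → 18 → … (one orbit).
The orbit structure of x ↦ 8x mod 95: 11 orbits of sizes [12, 12, 12, 12, 12, 12, 6, 6, 6, 4, 1].
n − c = 95 − 11 = 84; sign = (−1)^84 = +1.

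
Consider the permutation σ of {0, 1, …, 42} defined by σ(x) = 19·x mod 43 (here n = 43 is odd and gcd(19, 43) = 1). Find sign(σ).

Orbit of 14 under x↦19x: [14, 8, 23, 7, 4, 33, 25]… (length divides ord_43(19)).
2 cycles of lengths [42, 1].
43 − 2 = 41 transpositions; sign(π) = (−1)^41 = -1.
Zolotarev: (19|43) = -1, matching the cycle-count sign.

-1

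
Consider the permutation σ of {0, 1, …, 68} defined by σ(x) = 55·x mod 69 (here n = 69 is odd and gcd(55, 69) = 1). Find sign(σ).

+1

Trace 1: π^k(1) = [1, 55, 58, 16, 52, 31, 49] for k=0..6.
Decompose π into cycles: lengths [11, 11, 11, 11, 11, 11, 1, 1, 1] (9 cycles, including the fixed point 0).
With 9 cycles on 69 points, sign = (−1)^{69−9} = +1.
(55|69)_J = +1 (Zolotarev's lemma cross-check).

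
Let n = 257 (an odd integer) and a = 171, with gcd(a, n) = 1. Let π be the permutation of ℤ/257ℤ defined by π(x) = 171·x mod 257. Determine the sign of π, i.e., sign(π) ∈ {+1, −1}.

Orbit of 102 under x↦171x: [102, 223, 97, 139, 125, 44, 71]… (length divides ord_257(171)).
2 cycles of lengths [256, 1].
n − c = 257 − 2 = 255; sign = (−1)^255 = -1.

-1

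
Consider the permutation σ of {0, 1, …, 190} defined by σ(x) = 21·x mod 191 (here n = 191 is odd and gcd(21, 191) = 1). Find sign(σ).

-1

Trace 151: π^k(151) = [151, 115, 123, 100, 190, 170, 132] for k=0..6.
Cycle type of π: 190 + 1; total 2 cycles.
191 − 2 = 189 transpositions; sign(π) = (−1)^189 = -1.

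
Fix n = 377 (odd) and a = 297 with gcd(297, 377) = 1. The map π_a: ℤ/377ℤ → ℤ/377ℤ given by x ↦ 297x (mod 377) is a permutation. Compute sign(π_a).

-1

Start at x=223: 223 → 256 → 255 → 335 → 344 → 1 → 297 → … (one orbit).
10 cycles of lengths [84, 84, 84, 84, 12, 7, 7, 7, 7, 1].
377 − 10 = 367 transpositions; sign(π) = (−1)^367 = -1.
Check: (297/377) = -1 by Zolotarev.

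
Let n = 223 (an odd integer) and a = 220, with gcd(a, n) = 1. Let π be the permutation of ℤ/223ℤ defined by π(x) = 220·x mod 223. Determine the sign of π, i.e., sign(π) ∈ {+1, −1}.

Orbit of 98 under x↦220x: [98, 152, 213, 30, 133, 47, 82]… (length divides ord_223(220)).
Decompose π into cycles: lengths [111, 111, 1] (3 cycles, including the fixed point 0).
sign(π) = (−1)^{n − #cycles} = (−1)^{223−3} = (−1)^220 = +1.
Check: (220/223) = +1 by Zolotarev.

+1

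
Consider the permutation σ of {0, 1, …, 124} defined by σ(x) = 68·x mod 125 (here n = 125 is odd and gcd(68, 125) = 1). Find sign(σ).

Trace 57: π^k(57) = [57, 1, 68, 124] for k=0..3.
Cycle lengths of π_68 on ℤ/125ℤ: [4, 4, 4, 4, 4, 4, 4, 4, 4, 4, 4, 4, 4, 4, 4, 4, 4, 4, 4, 4, 4, 4, 4, 4, 4, 4, 4, 4, 4, 4, 4, 1]; 32 cycles in total.
32 cycles on 125: each ℓ→(−1)^(ℓ−1), product (−1)^93 = -1.
Via Zolotarev, sign(π_{68}) = (68|125) = -1.

-1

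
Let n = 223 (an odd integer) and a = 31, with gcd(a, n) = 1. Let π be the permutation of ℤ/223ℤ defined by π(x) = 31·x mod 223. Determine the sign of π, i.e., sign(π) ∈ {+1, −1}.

+1

Start at x=69: 69 → 132 → 78 → 188 → 30 → 38 → 63 → … (one orbit).
π_31 has 3 disjoint cycles with lengths [111, 111, 1] on {0,…,222}.
With 3 cycles on 223 points, sign = (−1)^{223−3} = +1.
(31|223)_J = +1 (Zolotarev's lemma cross-check).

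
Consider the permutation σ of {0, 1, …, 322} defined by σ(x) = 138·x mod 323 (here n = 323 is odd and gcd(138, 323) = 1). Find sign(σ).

+1

Start at x=111: 111 → 137 → 172 → 157 → 25 → 220 → 321 → … (one orbit).
Decompose π into cycles: lengths [72, 72, 72, 72, 9, 9, 8, 8, 1] (9 cycles, including the fixed point 0).
9 cycles on 323: each ℓ→(−1)^(ℓ−1), product (−1)^314 = +1.
Check: (138/323) = +1 by Zolotarev.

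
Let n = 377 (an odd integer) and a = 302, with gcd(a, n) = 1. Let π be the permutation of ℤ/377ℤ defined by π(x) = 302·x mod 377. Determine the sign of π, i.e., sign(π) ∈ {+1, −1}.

Start at x=365: 365 → 146 → 360 → 144 → 133 → 204 → 157 → … (one orbit).
40 cycles of lengths [12, 12, 12, 12, 12, 12, 12, 12, 12, 12, 12, 12, 12, 12, 12, 12, 12, 12, 12, 12, 12, 12, 12, 12, 12, 12, 12, 12, 4, 4, 4, 4, 4, 4, 4, 3, 3, 3, 3, 1].
Σ(ℓ_i−1) = 377−40 = 337; sign = (−1)^337 = -1.
Via Zolotarev, sign(π_{302}) = (302|377) = -1.

-1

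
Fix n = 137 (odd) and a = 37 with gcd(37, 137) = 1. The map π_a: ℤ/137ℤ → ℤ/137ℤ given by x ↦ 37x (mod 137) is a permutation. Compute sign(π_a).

+1

Trace 100: π^k(100) = [100, 1, 37, 136] for k=0..3.
π_37 has 35 disjoint cycles with lengths [4, 4, 4, 4, 4, 4, 4, 4, 4, 4, 4, 4, 4, 4, 4, 4, 4, 4, 4, 4, 4, 4, 4, 4, 4, 4, 4, 4, 4, 4, 4, 4, 4, 4, 1] on {0,…,136}.
With 35 cycles on 137 points, sign = (−1)^{137−35} = +1.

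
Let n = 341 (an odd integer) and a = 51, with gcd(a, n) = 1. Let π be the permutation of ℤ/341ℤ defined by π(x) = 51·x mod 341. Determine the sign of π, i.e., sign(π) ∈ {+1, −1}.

-1

Trace 28: π^k(28) = [28, 64, 195, 56, 128, 49, 112] for k=0..6.
Cycle lengths of π_51 on ℤ/341ℤ: [30, 30, 30, 30, 30, 30, 30, 30, 30, 30, 15, 15, 10, 1]; 14 cycles in total.
n − c = 341 − 14 = 327; sign = (−1)^327 = -1.
Via Zolotarev, sign(π_{51}) = (51|341) = -1.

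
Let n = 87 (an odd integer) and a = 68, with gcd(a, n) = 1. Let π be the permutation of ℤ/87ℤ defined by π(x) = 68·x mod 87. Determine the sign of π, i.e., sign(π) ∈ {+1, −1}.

Trace 50: π^k(50) = [50, 7, 41, 4, 11, 52, 56] for k=0..6.
Cycle type of π: 28×3 + 2 + 1; total 5 cycles.
sign(π) = (−1)^{n − #cycles} = (−1)^{87−5} = (−1)^82 = +1.
(68|87)_J = +1 (Zolotarev's lemma cross-check).

+1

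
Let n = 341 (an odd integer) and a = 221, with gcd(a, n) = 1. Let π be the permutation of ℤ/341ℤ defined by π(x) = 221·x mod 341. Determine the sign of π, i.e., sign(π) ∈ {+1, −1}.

+1

Orbit of 287 under x↦221x: [287, 1, 221, 78, 188]… (length divides ord_341(221)).
The orbit structure of x ↦ 221x mod 341: 77 orbits of sizes [5, 5, 5, 5, 5, 5, 5, 5, 5, 5, 5, 5, 5, 5, 5, 5, 5, 5, 5, 5, 5, 5, 5, 5, 5, 5, 5, 5, 5, 5, 5, 5, 5, 5, 5, 5, 5, 5, 5, 5, 5, 5, 5, 5, 5, 5, 5, 5, 5, 5, 5, 5, 5, 5, 5, 5, 5, 5, 5, 5, 5, 5, 5, 5, 5, 5, 1, 1, 1, 1, 1, 1, 1, 1, 1, 1, 1].
341 − 77 = 264 transpositions; sign(π) = (−1)^264 = +1.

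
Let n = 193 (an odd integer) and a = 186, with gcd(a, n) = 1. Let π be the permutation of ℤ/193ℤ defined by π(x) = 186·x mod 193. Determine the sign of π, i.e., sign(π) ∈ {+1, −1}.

Trace 9: π^k(9) = [9, 130, 55, 1, 186, 49, 43] for k=0..6.
Decompose π into cycles: lengths [24, 24, 24, 24, 24, 24, 24, 24, 1] (9 cycles, including the fixed point 0).
n − c = 193 − 9 = 184; sign = (−1)^184 = +1.
Check: (186/193) = +1 by Zolotarev.

+1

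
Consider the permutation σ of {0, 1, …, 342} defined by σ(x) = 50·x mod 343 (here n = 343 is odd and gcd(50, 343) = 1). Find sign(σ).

+1

Start at x=148: 148 → 197 → 246 → 295 → 1 → 50 → 99 → 148 (one orbit).
91 cycles of lengths [7, 7, 7, 7, 7, 7, 7, 7, 7, 7, 7, 7, 7, 7, 7, 7, 7, 7, 7, 7, 7, 7, 7, 7, 7, 7, 7, 7, 7, 7, 7, 7, 7, 7, 7, 7, 7, 7, 7, 7, 7, 7, 1, 1, 1, 1, 1, 1, 1, 1, 1, 1, 1, 1, 1, 1, 1, 1, 1, 1, 1, 1, 1, 1, 1, 1, 1, 1, 1, 1, 1, 1, 1, 1, 1, 1, 1, 1, 1, 1, 1, 1, 1, 1, 1, 1, 1, 1, 1, 1, 1].
91 cycles on 343: each ℓ→(−1)^(ℓ−1), product (−1)^252 = +1.
(50|343)_J = +1 (Zolotarev's lemma cross-check).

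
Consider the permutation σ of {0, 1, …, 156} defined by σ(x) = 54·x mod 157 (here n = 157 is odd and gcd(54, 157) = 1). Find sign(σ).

-1

Start at x=99: 99 → 8 → 118 → 92 → 101 → 116 → 141 → … (one orbit).
Cycle type of π: 52×3 + 1; total 4 cycles.
157 − 4 = 153 transpositions; sign(π) = (−1)^153 = -1.
The Jacobi symbol (54|157) = -1 (Zolotarev) agrees.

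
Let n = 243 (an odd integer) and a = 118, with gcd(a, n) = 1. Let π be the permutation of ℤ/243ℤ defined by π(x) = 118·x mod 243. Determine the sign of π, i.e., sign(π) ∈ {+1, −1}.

+1

Trace 100: π^k(100) = [100, 136, 10, 208, 1, 118, 73] for k=0..6.
The orbit structure of x ↦ 118x mod 243: 27 orbits of sizes [27, 27, 27, 27, 27, 27, 9, 9, 9, 9, 9, 9, 3, 3, 3, 3, 3, 3, 1, 1, 1, 1, 1, 1, 1, 1, 1].
27 cycles on 243: each ℓ→(−1)^(ℓ−1), product (−1)^216 = +1.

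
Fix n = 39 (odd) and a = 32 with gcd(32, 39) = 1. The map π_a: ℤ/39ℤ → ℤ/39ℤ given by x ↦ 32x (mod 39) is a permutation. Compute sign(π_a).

Trace 25: π^k(25) = [25, 20, 16, 5, 4, 11, 1] for k=0..6.
5 cycles of lengths [12, 12, 12, 2, 1].
With 5 cycles on 39 points, sign = (−1)^{39−5} = +1.
(32|39)_J = +1 (Zolotarev's lemma cross-check).

+1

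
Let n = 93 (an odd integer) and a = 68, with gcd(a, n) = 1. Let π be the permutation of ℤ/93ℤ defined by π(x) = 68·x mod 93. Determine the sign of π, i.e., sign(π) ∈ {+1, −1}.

Start at x=68: 68 → 67 → 92 → 25 → 26 → 1 → 68 (one orbit).
Decompose π into cycles: lengths [6, 6, 6, 6, 6, 6, 6, 6, 6, 6, 6, 6, 6, 6, 6, 2, 1] (17 cycles, including the fixed point 0).
17 cycles on 93: each ℓ→(−1)^(ℓ−1), product (−1)^76 = +1.
(68|93)_J = +1 (Zolotarev's lemma cross-check).

+1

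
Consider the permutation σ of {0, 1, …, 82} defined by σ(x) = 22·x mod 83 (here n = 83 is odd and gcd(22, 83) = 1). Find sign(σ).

Orbit of 20 under x↦22x: [20, 25, 52, 65, 19, 3, 66]… (length divides ord_83(22)).
Decompose π into cycles: lengths [82, 1] (2 cycles, including the fixed point 0).
Σ(ℓ_i−1) = 83−2 = 81; sign = (−1)^81 = -1.
Check: (22/83) = -1 by Zolotarev.

-1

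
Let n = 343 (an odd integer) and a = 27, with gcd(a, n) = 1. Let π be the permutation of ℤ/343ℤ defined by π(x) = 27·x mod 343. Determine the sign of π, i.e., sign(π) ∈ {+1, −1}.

-1

Start at x=92: 92 → 83 → 183 → 139 → 323 → 146 → 169 → … (one orbit).
π_27 has 10 disjoint cycles with lengths [98, 98, 98, 14, 14, 14, 2, 2, 2, 1] on {0,…,342}.
343 − 10 = 333 transpositions; sign(π) = (−1)^333 = -1.
The Jacobi symbol (27|343) = -1 (Zolotarev) agrees.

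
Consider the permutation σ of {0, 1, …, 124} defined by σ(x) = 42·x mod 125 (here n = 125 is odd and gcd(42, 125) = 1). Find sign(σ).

-1

Trace 21: π^k(21) = [21, 7, 44, 98, 116, 122, 124] for k=0..6.
Cycle type of π: 100 + 20 + 4 + 1; total 4 cycles.
125 − 4 = 121 transpositions; sign(π) = (−1)^121 = -1.
Via Zolotarev, sign(π_{42}) = (42|125) = -1.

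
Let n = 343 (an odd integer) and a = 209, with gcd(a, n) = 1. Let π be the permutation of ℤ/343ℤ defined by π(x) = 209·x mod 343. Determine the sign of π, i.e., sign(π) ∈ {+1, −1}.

-1

Trace 321: π^k(321) = [321, 204, 104, 127, 132, 148, 62] for k=0..6.
The orbit structure of x ↦ 209x mod 343: 10 orbits of sizes [98, 98, 98, 14, 14, 14, 2, 2, 2, 1].
Σ(ℓ_i−1) = 343−10 = 333; sign = (−1)^333 = -1.
Via Zolotarev, sign(π_{209}) = (209|343) = -1.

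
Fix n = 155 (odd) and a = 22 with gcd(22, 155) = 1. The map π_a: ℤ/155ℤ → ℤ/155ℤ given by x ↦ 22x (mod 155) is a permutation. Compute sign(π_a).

Start at x=12: 12 → 109 → 73 → 56 → 147 → 134 → 3 → … (one orbit).
π_22 has 5 disjoint cycles with lengths [60, 60, 30, 4, 1] on {0,…,154}.
sign(π) = (−1)^{n − #cycles} = (−1)^{155−5} = (−1)^150 = +1.

+1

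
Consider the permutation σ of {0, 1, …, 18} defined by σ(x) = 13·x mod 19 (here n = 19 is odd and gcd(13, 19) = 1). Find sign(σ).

-1

Orbit of 11 under x↦13x: [11, 10, 16, 18, 6, 2, 7]… (length divides ord_19(13)).
Cycle lengths of π_13 on ℤ/19ℤ: [18, 1]; 2 cycles in total.
With 2 cycles on 19 points, sign = (−1)^{19−2} = -1.
The Jacobi symbol (13|19) = -1 (Zolotarev) agrees.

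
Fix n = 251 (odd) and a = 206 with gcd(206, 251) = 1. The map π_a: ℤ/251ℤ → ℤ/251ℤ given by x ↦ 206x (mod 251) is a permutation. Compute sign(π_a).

-1

Orbit of 165 under x↦206x: [165, 105, 44, 28, 246, 225, 166]… (length divides ord_251(206)).
Cycle lengths of π_206 on ℤ/251ℤ: [250, 1]; 2 cycles in total.
251 − 2 = 249 transpositions; sign(π) = (−1)^249 = -1.
Zolotarev: (206|251) = -1, matching the cycle-count sign.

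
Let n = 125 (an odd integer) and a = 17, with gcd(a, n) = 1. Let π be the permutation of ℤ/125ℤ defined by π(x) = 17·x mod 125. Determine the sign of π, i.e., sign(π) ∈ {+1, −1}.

Start at x=16: 16 → 22 → 124 → 108 → 86 → 87 → 104 → … (one orbit).
π_17 has 4 disjoint cycles with lengths [100, 20, 4, 1] on {0,…,124}.
125 − 4 = 121 transpositions; sign(π) = (−1)^121 = -1.
The Jacobi symbol (17|125) = -1 (Zolotarev) agrees.

-1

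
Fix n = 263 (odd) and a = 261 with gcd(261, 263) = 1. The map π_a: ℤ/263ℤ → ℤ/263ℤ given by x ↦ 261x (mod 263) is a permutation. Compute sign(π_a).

-1

Start at x=211: 211 → 104 → 55 → 153 → 220 → 86 → 91 → … (one orbit).
π_261 has 2 disjoint cycles with lengths [262, 1] on {0,…,262}.
Σ(ℓ_i−1) = 263−2 = 261; sign = (−1)^261 = -1.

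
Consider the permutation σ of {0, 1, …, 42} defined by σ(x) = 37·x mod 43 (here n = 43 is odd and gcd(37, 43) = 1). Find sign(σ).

Orbit of 42 under x↦37x: [42, 6, 7, 1, 37, 36]… (length divides ord_43(37)).
8 cycles of lengths [6, 6, 6, 6, 6, 6, 6, 1].
With 8 cycles on 43 points, sign = (−1)^{43−8} = -1.

-1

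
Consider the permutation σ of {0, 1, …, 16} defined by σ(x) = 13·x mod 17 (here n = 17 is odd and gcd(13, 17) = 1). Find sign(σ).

Orbit of 4 under x↦13x: [4, 1, 13, 16]… (length divides ord_17(13)).
Cycle type of π: 4×4 + 1; total 5 cycles.
17 − 5 = 12 transpositions; sign(π) = (−1)^12 = +1.
The Jacobi symbol (13|17) = +1 (Zolotarev) agrees.

+1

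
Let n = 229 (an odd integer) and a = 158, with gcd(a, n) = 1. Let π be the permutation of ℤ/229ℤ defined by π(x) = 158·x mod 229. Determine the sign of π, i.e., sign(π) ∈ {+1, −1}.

+1

Trace 165: π^k(165) = [165, 193, 37, 121, 111, 134, 104] for k=0..6.
Cycle lengths of π_158 on ℤ/229ℤ: [57, 57, 57, 57, 1]; 5 cycles in total.
sign(π) = (−1)^{n − #cycles} = (−1)^{229−5} = (−1)^224 = +1.
Check: (158/229) = +1 by Zolotarev.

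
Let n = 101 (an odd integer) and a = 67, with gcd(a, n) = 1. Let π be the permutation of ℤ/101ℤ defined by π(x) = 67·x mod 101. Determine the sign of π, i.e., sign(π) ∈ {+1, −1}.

-1

Trace 9: π^k(9) = [9, 98, 1, 67, 45, 86, 5] for k=0..6.
Cycle type of π: 100 + 1; total 2 cycles.
n − c = 101 − 2 = 99; sign = (−1)^99 = -1.
The Jacobi symbol (67|101) = -1 (Zolotarev) agrees.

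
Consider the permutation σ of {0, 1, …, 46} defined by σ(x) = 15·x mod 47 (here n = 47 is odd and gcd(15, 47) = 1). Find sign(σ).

Trace 16: π^k(16) = [16, 5, 28, 44, 2, 30, 27] for k=0..6.
2 cycles of lengths [46, 1].
47 − 2 = 45 transpositions; sign(π) = (−1)^45 = -1.
(15|47)_J = -1 (Zolotarev's lemma cross-check).

-1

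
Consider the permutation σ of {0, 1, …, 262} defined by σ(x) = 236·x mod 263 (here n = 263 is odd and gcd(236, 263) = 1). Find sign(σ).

-1

Orbit of 72 under x↦236x: [72, 160, 151, 131, 145, 30, 242]… (length divides ord_263(236)).
π_236 has 2 disjoint cycles with lengths [262, 1] on {0,…,262}.
Σ(ℓ_i−1) = 263−2 = 261; sign = (−1)^261 = -1.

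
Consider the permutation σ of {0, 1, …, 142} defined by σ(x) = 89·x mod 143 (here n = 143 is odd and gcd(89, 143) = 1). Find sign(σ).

-1

Orbit of 100 under x↦89x: [100, 34, 23, 45, 1, 89, 56]… (length divides ord_143(89)).
22 cycles of lengths [12, 12, 12, 12, 12, 12, 12, 12, 12, 12, 12, 1, 1, 1, 1, 1, 1, 1, 1, 1, 1, 1].
sign(π) = (−1)^{n − #cycles} = (−1)^{143−22} = (−1)^121 = -1.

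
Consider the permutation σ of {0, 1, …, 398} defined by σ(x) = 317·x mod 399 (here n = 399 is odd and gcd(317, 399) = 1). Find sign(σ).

Start at x=326: 326 → 1 → 317 → 340 → 50 → 289 → 242 → … (one orbit).
Cycle lengths of π_317 on ℤ/399ℤ: [18, 18, 18, 18, 18, 18, 18, 18, 18, 18, 18, 18, 18, 18, 18, 18, 18, 18, 18, 18, 18, 6, 6, 3, 3, 2, 1]; 27 cycles in total.
399 − 27 = 372 transpositions; sign(π) = (−1)^372 = +1.
Zolotarev: (317|399) = +1, matching the cycle-count sign.

+1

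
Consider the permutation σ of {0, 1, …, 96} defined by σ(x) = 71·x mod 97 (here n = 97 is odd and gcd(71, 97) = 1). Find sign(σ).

-1

Start at x=25: 25 → 29 → 22 → 10 → 31 → 67 → 4 → … (one orbit).
Cycle type of π: 96 + 1; total 2 cycles.
With 2 cycles on 97 points, sign = (−1)^{97−2} = -1.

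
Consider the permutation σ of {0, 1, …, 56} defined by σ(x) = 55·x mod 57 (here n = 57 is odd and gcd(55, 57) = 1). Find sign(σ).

Start at x=1: 1 → 55 → 4 → 49 → 16 → 25 → 7 → … (one orbit).
9 cycles of lengths [9, 9, 9, 9, 9, 9, 1, 1, 1].
sign(π) = (−1)^{n − #cycles} = (−1)^{57−9} = (−1)^48 = +1.
(55|57)_J = +1 (Zolotarev's lemma cross-check).

+1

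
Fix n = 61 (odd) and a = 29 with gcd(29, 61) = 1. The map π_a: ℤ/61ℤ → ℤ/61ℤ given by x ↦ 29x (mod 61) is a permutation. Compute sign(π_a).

Orbit of 1 under x↦29x: [1, 29, 48, 50, 47, 21, 60]… (length divides ord_61(29)).
The orbit structure of x ↦ 29x mod 61: 6 orbits of sizes [12, 12, 12, 12, 12, 1].
6 cycles on 61: each ℓ→(−1)^(ℓ−1), product (−1)^55 = -1.

-1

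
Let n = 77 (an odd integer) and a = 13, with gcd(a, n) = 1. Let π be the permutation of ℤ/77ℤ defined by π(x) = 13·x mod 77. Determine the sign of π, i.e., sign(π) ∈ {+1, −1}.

+1

Start at x=1: 1 → 13 → 15 → 41 → 71 → 76 → 64 → … (one orbit).
Decompose π into cycles: lengths [10, 10, 10, 10, 10, 10, 10, 2, 2, 2, 1] (11 cycles, including the fixed point 0).
sign(π) = (−1)^{n − #cycles} = (−1)^{77−11} = (−1)^66 = +1.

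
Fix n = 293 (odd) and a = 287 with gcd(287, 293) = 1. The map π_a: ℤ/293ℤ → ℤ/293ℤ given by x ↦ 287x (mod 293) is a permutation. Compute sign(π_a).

Trace 36: π^k(36) = [36, 77, 124, 135, 69, 172, 140] for k=0..6.
The orbit structure of x ↦ 287x mod 293: 5 orbits of sizes [73, 73, 73, 73, 1].
n − c = 293 − 5 = 288; sign = (−1)^288 = +1.
The Jacobi symbol (287|293) = +1 (Zolotarev) agrees.

+1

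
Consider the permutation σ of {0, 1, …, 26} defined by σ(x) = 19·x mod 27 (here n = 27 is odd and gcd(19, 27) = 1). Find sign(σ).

+1

Start at x=1: 1 → 19 → 10 → 1 (one orbit).
Cycle type of π: 3×6 + 1×9; total 15 cycles.
sign(π) = (−1)^{n − #cycles} = (−1)^{27−15} = (−1)^12 = +1.
Via Zolotarev, sign(π_{19}) = (19|27) = +1.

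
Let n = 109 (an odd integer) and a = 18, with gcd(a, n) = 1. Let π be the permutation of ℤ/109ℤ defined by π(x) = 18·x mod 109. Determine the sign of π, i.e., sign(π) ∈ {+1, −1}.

-1

Trace 60: π^k(60) = [60, 99, 38, 30, 104, 19, 15] for k=0..6.
Decompose π into cycles: lengths [108, 1] (2 cycles, including the fixed point 0).
109 − 2 = 107 transpositions; sign(π) = (−1)^107 = -1.
Check: (18/109) = -1 by Zolotarev.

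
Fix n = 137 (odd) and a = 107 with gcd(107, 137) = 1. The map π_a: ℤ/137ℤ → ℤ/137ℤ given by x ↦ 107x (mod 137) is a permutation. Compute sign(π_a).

Start at x=30: 30 → 59 → 11 → 81 → 36 → 16 → 68 → … (one orbit).
Decompose π into cycles: lengths [68, 68, 1] (3 cycles, including the fixed point 0).
3 cycles on 137: each ℓ→(−1)^(ℓ−1), product (−1)^134 = +1.
Check: (107/137) = +1 by Zolotarev.

+1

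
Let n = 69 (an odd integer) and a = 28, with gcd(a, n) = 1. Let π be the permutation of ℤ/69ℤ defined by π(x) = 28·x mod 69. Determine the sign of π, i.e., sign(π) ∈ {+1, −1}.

-1

Start at x=58: 58 → 37 → 1 → 28 → 25 → 10 → 4 → … (one orbit).
6 cycles of lengths [22, 22, 22, 1, 1, 1].
sign(π) = (−1)^{n − #cycles} = (−1)^{69−6} = (−1)^63 = -1.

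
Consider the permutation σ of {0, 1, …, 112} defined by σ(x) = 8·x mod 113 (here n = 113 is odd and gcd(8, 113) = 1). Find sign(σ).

+1

Start at x=81: 81 → 83 → 99 → 1 → 8 → 64 → 60 → … (one orbit).
Decompose π into cycles: lengths [28, 28, 28, 28, 1] (5 cycles, including the fixed point 0).
113 − 5 = 108 transpositions; sign(π) = (−1)^108 = +1.
The Jacobi symbol (8|113) = +1 (Zolotarev) agrees.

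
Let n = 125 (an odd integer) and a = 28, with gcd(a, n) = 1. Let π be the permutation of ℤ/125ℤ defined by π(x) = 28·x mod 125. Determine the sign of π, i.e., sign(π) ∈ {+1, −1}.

Trace 101: π^k(101) = [101, 78, 59, 27, 6, 43, 79] for k=0..6.
The orbit structure of x ↦ 28x mod 125: 4 orbits of sizes [100, 20, 4, 1].
sign(π) = (−1)^{n − #cycles} = (−1)^{125−4} = (−1)^121 = -1.

-1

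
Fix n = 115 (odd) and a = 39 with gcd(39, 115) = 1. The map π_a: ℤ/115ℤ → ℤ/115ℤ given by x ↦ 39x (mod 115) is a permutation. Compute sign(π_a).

Trace 64: π^k(64) = [64, 81, 54, 36, 24, 16, 49] for k=0..6.
Cycle lengths of π_39 on ℤ/115ℤ: [22, 22, 22, 22, 11, 11, 2, 2, 1]; 9 cycles in total.
9 cycles on 115: each ℓ→(−1)^(ℓ−1), product (−1)^106 = +1.
The Jacobi symbol (39|115) = +1 (Zolotarev) agrees.

+1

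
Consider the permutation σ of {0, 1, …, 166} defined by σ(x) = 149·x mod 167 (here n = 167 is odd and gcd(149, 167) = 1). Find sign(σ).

-1

Trace 23: π^k(23) = [23, 87, 104, 132, 129, 16, 46] for k=0..6.
The orbit structure of x ↦ 149x mod 167: 2 orbits of sizes [166, 1].
With 2 cycles on 167 points, sign = (−1)^{167−2} = -1.
Zolotarev: (149|167) = -1, matching the cycle-count sign.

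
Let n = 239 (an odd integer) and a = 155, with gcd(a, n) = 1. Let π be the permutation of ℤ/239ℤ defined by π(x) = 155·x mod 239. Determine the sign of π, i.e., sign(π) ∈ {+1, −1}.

+1

Trace 83: π^k(83) = [83, 198, 98, 133, 61, 134, 216] for k=0..6.
Cycle lengths of π_155 on ℤ/239ℤ: [119, 119, 1]; 3 cycles in total.
With 3 cycles on 239 points, sign = (−1)^{239−3} = +1.
The Jacobi symbol (155|239) = +1 (Zolotarev) agrees.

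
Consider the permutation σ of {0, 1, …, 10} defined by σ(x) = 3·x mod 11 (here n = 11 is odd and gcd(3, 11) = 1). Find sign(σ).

+1

Orbit of 9 under x↦3x: [9, 5, 4, 1, 3]… (length divides ord_11(3)).
Cycle lengths of π_3 on ℤ/11ℤ: [5, 5, 1]; 3 cycles in total.
Σ(ℓ_i−1) = 11−3 = 8; sign = (−1)^8 = +1.
The Jacobi symbol (3|11) = +1 (Zolotarev) agrees.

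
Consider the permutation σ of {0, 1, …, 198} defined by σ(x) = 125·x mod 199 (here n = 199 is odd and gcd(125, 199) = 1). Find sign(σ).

Start at x=1: 1 → 125 → 103 → 139 → 62 → 188 → 18 → … (one orbit).
Cycle type of π: 11×18 + 1; total 19 cycles.
n − c = 199 − 19 = 180; sign = (−1)^180 = +1.

+1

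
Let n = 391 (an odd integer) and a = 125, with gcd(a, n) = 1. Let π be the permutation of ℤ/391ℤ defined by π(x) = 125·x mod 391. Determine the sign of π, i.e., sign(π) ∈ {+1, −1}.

+1

Trace 63: π^k(63) = [63, 55, 228, 348, 99, 254, 79] for k=0..6.
5 cycles of lengths [176, 176, 22, 16, 1].
Σ(ℓ_i−1) = 391−5 = 386; sign = (−1)^386 = +1.
Check: (125/391) = +1 by Zolotarev.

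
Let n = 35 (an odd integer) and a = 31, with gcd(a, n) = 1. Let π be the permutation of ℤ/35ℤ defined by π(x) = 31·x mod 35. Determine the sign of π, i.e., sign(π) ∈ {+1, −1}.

-1

Start at x=16: 16 → 6 → 11 → 26 → 1 → 31 → 16 (one orbit).
Cycle lengths of π_31 on ℤ/35ℤ: [6, 6, 6, 6, 6, 1, 1, 1, 1, 1]; 10 cycles in total.
Σ(ℓ_i−1) = 35−10 = 25; sign = (−1)^25 = -1.
The Jacobi symbol (31|35) = -1 (Zolotarev) agrees.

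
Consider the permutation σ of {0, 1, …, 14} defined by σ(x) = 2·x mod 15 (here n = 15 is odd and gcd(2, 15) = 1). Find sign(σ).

Start at x=4: 4 → 8 → 1 → 2 → 4 (one orbit).
The orbit structure of x ↦ 2x mod 15: 5 orbits of sizes [4, 4, 4, 2, 1].
15 − 5 = 10 transpositions; sign(π) = (−1)^10 = +1.

+1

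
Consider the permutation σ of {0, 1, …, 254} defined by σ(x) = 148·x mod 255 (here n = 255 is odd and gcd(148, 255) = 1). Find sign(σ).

Orbit of 73 under x↦148x: [73, 94, 142, 106, 133, 49, 112]… (length divides ord_255(148)).
Decompose π into cycles: lengths [16, 16, 16, 16, 16, 16, 16, 16, 16, 16, 16, 16, 16, 16, 16, 4, 4, 4, 1, 1, 1] (21 cycles, including the fixed point 0).
sign(π) = (−1)^{n − #cycles} = (−1)^{255−21} = (−1)^234 = +1.
The Jacobi symbol (148|255) = +1 (Zolotarev) agrees.

+1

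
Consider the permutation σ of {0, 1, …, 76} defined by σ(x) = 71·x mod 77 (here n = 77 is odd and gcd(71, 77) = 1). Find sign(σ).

Orbit of 15 under x↦71x: [15, 64, 1, 71, 36]… (length divides ord_77(71)).
Cycle lengths of π_71 on ℤ/77ℤ: [5, 5, 5, 5, 5, 5, 5, 5, 5, 5, 5, 5, 5, 5, 1, 1, 1, 1, 1, 1, 1]; 21 cycles in total.
Σ(ℓ_i−1) = 77−21 = 56; sign = (−1)^56 = +1.
Via Zolotarev, sign(π_{71}) = (71|77) = +1.

+1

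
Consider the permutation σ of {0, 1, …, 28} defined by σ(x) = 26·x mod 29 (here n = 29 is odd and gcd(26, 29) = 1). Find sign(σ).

-1

Orbit of 12 under x↦26x: [12, 22, 21, 24, 15, 13, 19]… (length divides ord_29(26)).
The orbit structure of x ↦ 26x mod 29: 2 orbits of sizes [28, 1].
2 cycles on 29: each ℓ→(−1)^(ℓ−1), product (−1)^27 = -1.
Via Zolotarev, sign(π_{26}) = (26|29) = -1.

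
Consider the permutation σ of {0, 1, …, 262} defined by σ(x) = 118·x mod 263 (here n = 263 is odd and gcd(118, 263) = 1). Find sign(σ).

Start at x=76: 76 → 26 → 175 → 136 → 5 → 64 → 188 → … (one orbit).
Cycle lengths of π_118 on ℤ/263ℤ: [262, 1]; 2 cycles in total.
sign(π) = (−1)^{n − #cycles} = (−1)^{263−2} = (−1)^261 = -1.
(118|263)_J = -1 (Zolotarev's lemma cross-check).

-1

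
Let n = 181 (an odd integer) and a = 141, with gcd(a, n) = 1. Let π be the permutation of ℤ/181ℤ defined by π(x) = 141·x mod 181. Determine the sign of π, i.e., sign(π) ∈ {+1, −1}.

-1

Orbit of 99 under x↦141x: [99, 22, 25, 86, 180, 40, 29]… (length divides ord_181(141)).
Decompose π into cycles: lengths [60, 60, 60, 1] (4 cycles, including the fixed point 0).
n − c = 181 − 4 = 177; sign = (−1)^177 = -1.
Check: (141/181) = -1 by Zolotarev.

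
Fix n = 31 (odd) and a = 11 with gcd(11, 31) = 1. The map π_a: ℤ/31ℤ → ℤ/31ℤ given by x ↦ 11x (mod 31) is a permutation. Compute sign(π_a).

Orbit of 29 under x↦11x: [29, 9, 6, 4, 13, 19, 23]… (length divides ord_31(11)).
Decompose π into cycles: lengths [30, 1] (2 cycles, including the fixed point 0).
Σ(ℓ_i−1) = 31−2 = 29; sign = (−1)^29 = -1.

-1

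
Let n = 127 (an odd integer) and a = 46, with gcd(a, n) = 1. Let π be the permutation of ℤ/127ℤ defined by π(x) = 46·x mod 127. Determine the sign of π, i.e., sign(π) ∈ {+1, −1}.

Trace 110: π^k(110) = [110, 107, 96, 98, 63, 104, 85] for k=0..6.
Cycle type of π: 126 + 1; total 2 cycles.
Σ(ℓ_i−1) = 127−2 = 125; sign = (−1)^125 = -1.
The Jacobi symbol (46|127) = -1 (Zolotarev) agrees.

-1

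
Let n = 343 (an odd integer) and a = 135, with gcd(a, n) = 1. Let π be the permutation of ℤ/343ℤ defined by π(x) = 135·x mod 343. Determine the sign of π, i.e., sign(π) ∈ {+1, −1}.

+1

Start at x=156: 156 → 137 → 316 → 128 → 130 → 57 → 149 → … (one orbit).
The orbit structure of x ↦ 135x mod 343: 7 orbits of sizes [147, 147, 21, 21, 3, 3, 1].
Σ(ℓ_i−1) = 343−7 = 336; sign = (−1)^336 = +1.
Zolotarev: (135|343) = +1, matching the cycle-count sign.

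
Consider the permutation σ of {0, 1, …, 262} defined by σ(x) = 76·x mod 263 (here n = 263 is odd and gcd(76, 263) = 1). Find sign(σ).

-1

Trace 172: π^k(172) = [172, 185, 121, 254, 105, 90, 2] for k=0..6.
The orbit structure of x ↦ 76x mod 263: 2 orbits of sizes [262, 1].
sign(π) = (−1)^{n − #cycles} = (−1)^{263−2} = (−1)^261 = -1.
The Jacobi symbol (76|263) = -1 (Zolotarev) agrees.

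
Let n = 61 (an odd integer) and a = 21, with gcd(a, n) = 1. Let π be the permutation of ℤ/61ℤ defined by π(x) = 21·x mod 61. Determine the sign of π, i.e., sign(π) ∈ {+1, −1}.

-1

Trace 50: π^k(50) = [50, 13, 29, 60, 40, 47, 11] for k=0..6.
Cycle lengths of π_21 on ℤ/61ℤ: [12, 12, 12, 12, 12, 1]; 6 cycles in total.
61 − 6 = 55 transpositions; sign(π) = (−1)^55 = -1.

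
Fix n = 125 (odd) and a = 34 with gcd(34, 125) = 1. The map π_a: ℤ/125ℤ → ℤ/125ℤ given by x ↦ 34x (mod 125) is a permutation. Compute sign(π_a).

+1

Start at x=59: 59 → 6 → 79 → 61 → 74 → 16 → 44 → … (one orbit).
Decompose π into cycles: lengths [50, 50, 10, 10, 2, 2, 1] (7 cycles, including the fixed point 0).
Σ(ℓ_i−1) = 125−7 = 118; sign = (−1)^118 = +1.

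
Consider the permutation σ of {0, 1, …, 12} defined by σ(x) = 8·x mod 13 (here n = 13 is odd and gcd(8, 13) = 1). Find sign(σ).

Trace 1: π^k(1) = [1, 8, 12, 5] for k=0..3.
Decompose π into cycles: lengths [4, 4, 4, 1] (4 cycles, including the fixed point 0).
4 cycles on 13: each ℓ→(−1)^(ℓ−1), product (−1)^9 = -1.
Zolotarev: (8|13) = -1, matching the cycle-count sign.

-1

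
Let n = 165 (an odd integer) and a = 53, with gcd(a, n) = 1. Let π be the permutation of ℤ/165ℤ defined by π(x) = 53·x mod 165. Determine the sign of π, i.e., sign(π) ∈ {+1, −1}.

Start at x=152: 152 → 136 → 113 → 49 → 122 → 31 → 158 → … (one orbit).
Cycle type of π: 20×6 + 10×2 + 5×2 + 4×3 + 2 + 1; total 15 cycles.
165 − 15 = 150 transpositions; sign(π) = (−1)^150 = +1.
(53|165)_J = +1 (Zolotarev's lemma cross-check).

+1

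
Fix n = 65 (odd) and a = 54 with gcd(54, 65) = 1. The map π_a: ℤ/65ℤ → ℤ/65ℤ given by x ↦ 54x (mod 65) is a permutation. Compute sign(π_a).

Trace 34: π^k(34) = [34, 16, 19, 51, 24, 61, 44] for k=0..6.
8 cycles of lengths [12, 12, 12, 12, 12, 2, 2, 1].
Σ(ℓ_i−1) = 65−8 = 57; sign = (−1)^57 = -1.
Zolotarev: (54|65) = -1, matching the cycle-count sign.

-1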